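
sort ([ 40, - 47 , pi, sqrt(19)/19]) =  [-47,sqrt ( 19 ) /19,pi, 40 ] 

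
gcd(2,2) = 2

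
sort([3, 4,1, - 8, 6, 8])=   [ - 8 , 1,3,4, 6, 8]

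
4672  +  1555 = 6227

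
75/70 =15/14= 1.07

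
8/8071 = 8/8071 = 0.00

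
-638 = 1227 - 1865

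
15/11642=15/11642   =  0.00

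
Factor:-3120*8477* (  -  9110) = 2^5*3^1 * 5^2*7^2*13^1 *173^1 * 911^1 = 240943466400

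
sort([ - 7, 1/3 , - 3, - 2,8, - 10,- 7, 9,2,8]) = [ - 10, - 7,-7, - 3,-2, 1/3, 2,8,8,9] 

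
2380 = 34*70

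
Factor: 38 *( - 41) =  - 2^1*19^1*41^1 = - 1558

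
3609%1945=1664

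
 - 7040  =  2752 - 9792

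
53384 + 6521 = 59905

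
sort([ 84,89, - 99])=[- 99, 84, 89]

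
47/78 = 47/78 = 0.60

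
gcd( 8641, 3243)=1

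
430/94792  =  215/47396=0.00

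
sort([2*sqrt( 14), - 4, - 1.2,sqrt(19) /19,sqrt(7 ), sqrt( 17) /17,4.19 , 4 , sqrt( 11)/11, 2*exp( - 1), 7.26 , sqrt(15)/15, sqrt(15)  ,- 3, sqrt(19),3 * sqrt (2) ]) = [ - 4, - 3,-1.2, sqrt(19)/19, sqrt( 17 ) /17,sqrt(15 ) /15, sqrt( 11)/11, 2*exp ( - 1),sqrt(7), sqrt(15),4, 4.19,3* sqrt( 2),sqrt( 19), 7.26, 2 * sqrt (14) ] 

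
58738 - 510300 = - 451562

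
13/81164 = 13/81164=0.00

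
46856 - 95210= - 48354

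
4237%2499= 1738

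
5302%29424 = 5302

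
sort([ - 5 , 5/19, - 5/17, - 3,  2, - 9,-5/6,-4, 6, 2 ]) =[-9, - 5,-4, - 3, - 5/6 , - 5/17,5/19 , 2 , 2, 6] 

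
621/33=207/11= 18.82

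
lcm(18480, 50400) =554400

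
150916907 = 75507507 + 75409400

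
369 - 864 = -495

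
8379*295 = 2471805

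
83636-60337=23299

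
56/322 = 4/23 =0.17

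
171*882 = 150822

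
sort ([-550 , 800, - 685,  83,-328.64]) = [ - 685,  -  550 , - 328.64, 83,800 ]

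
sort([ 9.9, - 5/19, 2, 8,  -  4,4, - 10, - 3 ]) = [ - 10, - 4, - 3, - 5/19, 2, 4,8,  9.9]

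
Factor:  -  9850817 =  - 59^1*103^1*1621^1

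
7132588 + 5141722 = 12274310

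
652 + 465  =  1117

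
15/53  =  15/53 = 0.28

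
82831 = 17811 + 65020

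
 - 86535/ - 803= 107 + 614/803 = 107.76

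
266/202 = 1  +  32/101 = 1.32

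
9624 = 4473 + 5151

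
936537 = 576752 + 359785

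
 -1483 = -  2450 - -967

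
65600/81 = 65600/81  =  809.88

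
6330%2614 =1102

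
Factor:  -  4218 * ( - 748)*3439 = 10850265096 = 2^3 * 3^1*11^1* 17^1 * 19^2*37^1*181^1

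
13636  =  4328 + 9308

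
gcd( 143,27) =1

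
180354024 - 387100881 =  - 206746857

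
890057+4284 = 894341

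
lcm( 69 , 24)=552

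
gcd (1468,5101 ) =1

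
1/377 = 1/377 =0.00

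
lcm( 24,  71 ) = 1704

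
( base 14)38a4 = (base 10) 9944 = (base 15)2e2e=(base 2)10011011011000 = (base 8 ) 23330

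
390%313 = 77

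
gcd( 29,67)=1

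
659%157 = 31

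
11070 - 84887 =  - 73817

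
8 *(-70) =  - 560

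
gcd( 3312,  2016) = 144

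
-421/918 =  - 1+497/918 = -0.46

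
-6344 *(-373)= 2366312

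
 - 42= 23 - 65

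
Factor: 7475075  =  5^2 * 19^1*15737^1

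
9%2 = 1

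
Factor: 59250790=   2^1*5^1 * 79^1* 179^1*419^1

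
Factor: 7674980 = 2^2*5^1*31^1*12379^1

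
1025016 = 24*42709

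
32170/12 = 2680 + 5/6 = 2680.83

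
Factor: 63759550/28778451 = 2^1*3^( -1)*5^2*13^(-1 ) *23^( - 1)*109^1*11699^1*32083^ ( - 1)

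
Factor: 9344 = 2^7 * 73^1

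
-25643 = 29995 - 55638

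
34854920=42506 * 820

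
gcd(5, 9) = 1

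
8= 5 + 3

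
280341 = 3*93447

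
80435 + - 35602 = 44833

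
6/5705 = 6/5705 =0.00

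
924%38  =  12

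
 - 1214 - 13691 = -14905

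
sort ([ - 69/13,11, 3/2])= [ - 69/13, 3/2,11 ] 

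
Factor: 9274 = 2^1*4637^1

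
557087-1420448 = -863361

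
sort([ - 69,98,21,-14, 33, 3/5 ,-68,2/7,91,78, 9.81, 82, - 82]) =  [-82, - 69, - 68, - 14,2/7,3/5,9.81, 21,33, 78,82,91,98]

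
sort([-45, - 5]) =[ - 45, - 5] 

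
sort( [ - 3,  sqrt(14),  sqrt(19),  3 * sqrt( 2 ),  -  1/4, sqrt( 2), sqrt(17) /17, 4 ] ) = [  -  3, - 1/4, sqrt(17 ) /17, sqrt(2),  sqrt (14),4,3*sqrt(2) , sqrt( 19)]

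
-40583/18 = -40583/18 = - 2254.61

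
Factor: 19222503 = 3^1 * 23^1*61^1*4567^1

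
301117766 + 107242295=408360061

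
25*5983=149575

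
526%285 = 241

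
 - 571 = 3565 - 4136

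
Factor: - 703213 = -7^1*100459^1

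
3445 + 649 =4094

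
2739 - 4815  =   - 2076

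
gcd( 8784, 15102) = 18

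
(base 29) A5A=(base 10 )8565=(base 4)2011311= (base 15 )2810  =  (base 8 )20565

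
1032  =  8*129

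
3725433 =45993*81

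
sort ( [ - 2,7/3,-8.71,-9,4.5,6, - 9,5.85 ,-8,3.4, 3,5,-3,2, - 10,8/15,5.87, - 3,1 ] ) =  [-10,-9,-9,-8.71,- 8, - 3, - 3, - 2, 8/15, 1,2,7/3,3, 3.4,  4.5,5,5.85,5.87,6 ]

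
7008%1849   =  1461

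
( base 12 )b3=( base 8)207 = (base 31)4B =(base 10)135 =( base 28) 4N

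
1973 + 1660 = 3633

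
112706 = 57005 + 55701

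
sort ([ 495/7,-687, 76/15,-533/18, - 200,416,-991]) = [ - 991,-687,-200, - 533/18, 76/15 , 495/7,416]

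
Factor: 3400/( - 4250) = -2^2*5^( - 1) = -4/5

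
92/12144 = 1/132 = 0.01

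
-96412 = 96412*( - 1) 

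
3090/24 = 128 + 3/4 = 128.75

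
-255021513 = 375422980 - 630444493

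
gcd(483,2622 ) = 69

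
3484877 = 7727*451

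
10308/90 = 1718/15=114.53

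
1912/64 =239/8  =  29.88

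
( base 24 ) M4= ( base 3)201201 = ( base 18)1ba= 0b1000010100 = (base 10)532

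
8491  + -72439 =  - 63948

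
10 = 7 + 3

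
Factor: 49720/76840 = 11^1*17^(- 1) = 11/17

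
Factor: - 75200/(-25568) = 2^1 * 5^2*17^(-1 )= 50/17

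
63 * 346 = 21798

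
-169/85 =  - 169/85 = - 1.99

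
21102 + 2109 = 23211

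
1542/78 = 257/13 = 19.77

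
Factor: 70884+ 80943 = 151827 = 3^1*13^1*17^1*229^1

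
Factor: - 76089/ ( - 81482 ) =2^( - 1)*3^1*13^1*131^( - 1)*311^( - 1 )*1951^1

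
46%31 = 15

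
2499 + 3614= 6113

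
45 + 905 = 950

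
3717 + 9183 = 12900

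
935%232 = 7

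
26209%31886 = 26209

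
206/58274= 103/29137 = 0.00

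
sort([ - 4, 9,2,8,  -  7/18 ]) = [ - 4,  -  7/18, 2, 8, 9 ] 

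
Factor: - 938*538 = -504644 = - 2^2 *7^1*67^1 *269^1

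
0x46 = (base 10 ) 70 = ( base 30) 2a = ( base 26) 2I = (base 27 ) 2g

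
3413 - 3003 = 410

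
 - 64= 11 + - 75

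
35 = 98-63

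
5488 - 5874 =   -  386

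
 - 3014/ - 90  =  1507/45=33.49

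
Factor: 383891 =383891^1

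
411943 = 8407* 49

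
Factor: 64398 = 2^1*3^1*10733^1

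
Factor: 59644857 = 3^1*17^1 * 19^1*61553^1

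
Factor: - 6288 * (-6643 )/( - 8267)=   -  5967312/1181 = - 2^4*3^1*13^1*73^1*131^1*1181^ ( - 1 )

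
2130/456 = 4 + 51/76 = 4.67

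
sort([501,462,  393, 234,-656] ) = [ - 656, 234, 393,462,501]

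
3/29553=1/9851 = 0.00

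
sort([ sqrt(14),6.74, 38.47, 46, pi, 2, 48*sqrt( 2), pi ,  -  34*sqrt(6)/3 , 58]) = [ - 34*sqrt( 6)/3, 2,pi, pi,sqrt( 14), 6.74, 38.47, 46, 58, 48*sqrt ( 2)]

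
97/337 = 97/337=0.29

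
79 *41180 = 3253220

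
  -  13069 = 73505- 86574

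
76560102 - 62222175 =14337927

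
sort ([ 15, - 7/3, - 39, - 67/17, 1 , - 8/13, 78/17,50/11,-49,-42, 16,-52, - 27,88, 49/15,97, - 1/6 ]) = [-52, - 49,-42, - 39, - 27, - 67/17, - 7/3, - 8/13, - 1/6,1,49/15, 50/11, 78/17,15 , 16, 88,97]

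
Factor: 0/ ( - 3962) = 0 = 0^1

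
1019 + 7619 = 8638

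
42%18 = 6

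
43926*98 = 4304748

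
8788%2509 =1261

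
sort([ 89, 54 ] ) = [ 54, 89]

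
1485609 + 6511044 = 7996653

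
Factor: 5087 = 5087^1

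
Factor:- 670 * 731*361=  -  2^1*5^1*17^1* 19^2*43^1 * 67^1=   - 176806970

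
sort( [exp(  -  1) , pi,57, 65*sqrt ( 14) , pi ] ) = [ exp(  -  1),pi,pi,  57,65*sqrt( 14)]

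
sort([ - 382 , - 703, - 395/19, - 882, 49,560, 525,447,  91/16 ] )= [ -882, - 703, - 382, - 395/19,91/16, 49,447 , 525, 560 ] 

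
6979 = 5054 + 1925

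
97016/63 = 1539 + 59/63 =1539.94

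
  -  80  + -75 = -155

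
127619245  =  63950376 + 63668869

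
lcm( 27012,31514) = 189084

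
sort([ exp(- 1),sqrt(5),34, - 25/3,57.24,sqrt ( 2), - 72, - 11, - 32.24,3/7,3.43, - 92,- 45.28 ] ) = [  -  92, - 72, - 45.28, - 32.24, - 11,  -  25/3, exp ( - 1 ), 3/7,sqrt(2 ), sqrt ( 5 ),3.43,34 , 57.24 ] 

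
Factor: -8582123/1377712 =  - 2^( - 4)*7^( - 1) * 11^1*12301^( - 1)*780193^1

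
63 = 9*7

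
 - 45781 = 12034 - 57815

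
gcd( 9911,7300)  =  1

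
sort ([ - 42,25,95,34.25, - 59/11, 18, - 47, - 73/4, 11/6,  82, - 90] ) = [ - 90, - 47, - 42,-73/4, - 59/11,11/6, 18, 25, 34.25, 82,  95 ]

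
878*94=82532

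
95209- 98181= - 2972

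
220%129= 91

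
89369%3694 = 713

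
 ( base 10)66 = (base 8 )102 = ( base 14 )4a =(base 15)46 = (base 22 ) 30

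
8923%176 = 123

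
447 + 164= 611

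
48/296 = 6/37 = 0.16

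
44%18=8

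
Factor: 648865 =5^1*7^1*18539^1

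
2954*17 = 50218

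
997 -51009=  - 50012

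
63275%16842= 12749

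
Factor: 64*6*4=1536= 2^9*3^1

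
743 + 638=1381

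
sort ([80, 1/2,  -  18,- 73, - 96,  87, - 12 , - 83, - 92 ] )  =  [ - 96, - 92, - 83, - 73, - 18, - 12,1/2,80, 87 ]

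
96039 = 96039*1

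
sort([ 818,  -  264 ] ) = [ - 264, 818] 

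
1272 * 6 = 7632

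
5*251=1255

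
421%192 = 37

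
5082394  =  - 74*(-68681 ) 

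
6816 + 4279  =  11095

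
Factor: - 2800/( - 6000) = 3^(-1) * 5^( - 1) * 7^1  =  7/15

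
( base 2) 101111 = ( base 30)1h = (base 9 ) 52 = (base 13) 38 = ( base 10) 47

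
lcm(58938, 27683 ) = 1827078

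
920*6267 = 5765640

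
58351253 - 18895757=39455496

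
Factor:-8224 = - 2^5*257^1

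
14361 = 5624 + 8737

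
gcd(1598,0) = 1598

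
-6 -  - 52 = 46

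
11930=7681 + 4249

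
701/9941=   701/9941 = 0.07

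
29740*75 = 2230500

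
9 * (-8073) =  - 72657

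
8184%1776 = 1080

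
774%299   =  176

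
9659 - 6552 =3107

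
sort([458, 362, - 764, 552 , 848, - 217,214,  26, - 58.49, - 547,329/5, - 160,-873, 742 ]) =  [ - 873 , - 764, - 547,-217, - 160,- 58.49, 26, 329/5,214, 362, 458, 552, 742 , 848]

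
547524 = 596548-49024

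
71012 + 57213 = 128225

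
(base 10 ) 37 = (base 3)1101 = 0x25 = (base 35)12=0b100101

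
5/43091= 5/43091 = 0.00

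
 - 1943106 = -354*5489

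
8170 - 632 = 7538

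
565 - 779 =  - 214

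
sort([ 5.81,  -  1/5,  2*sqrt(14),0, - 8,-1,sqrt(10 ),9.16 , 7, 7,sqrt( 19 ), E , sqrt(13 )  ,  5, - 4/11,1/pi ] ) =[ - 8 , - 1,-4/11, - 1/5 , 0, 1/pi,E, sqrt(  10), sqrt(13) , sqrt( 19), 5, 5.81,7, 7, 2*sqrt(14),9.16]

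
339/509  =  339/509 = 0.67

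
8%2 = 0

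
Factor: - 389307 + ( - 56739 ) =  - 446046 = - 2^1*3^1*17^1*4373^1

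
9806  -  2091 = 7715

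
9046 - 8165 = 881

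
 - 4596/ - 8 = 1149/2  =  574.50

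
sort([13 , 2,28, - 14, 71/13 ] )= [ - 14, 2, 71/13 , 13, 28]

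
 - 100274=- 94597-5677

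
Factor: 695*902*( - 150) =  - 94033500 = - 2^2 * 3^1 * 5^3*11^1 *41^1*139^1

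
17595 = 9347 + 8248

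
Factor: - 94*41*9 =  -34686  =  - 2^1*3^2*41^1*47^1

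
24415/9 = 2712  +  7/9 = 2712.78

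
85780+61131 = 146911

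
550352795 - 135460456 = 414892339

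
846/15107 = 846/15107 = 0.06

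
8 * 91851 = 734808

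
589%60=49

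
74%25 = 24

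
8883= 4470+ 4413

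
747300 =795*940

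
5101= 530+4571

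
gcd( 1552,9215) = 97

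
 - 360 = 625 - 985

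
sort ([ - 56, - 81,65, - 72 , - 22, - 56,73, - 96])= [ - 96 , - 81, - 72, - 56, - 56, - 22, 65, 73 ]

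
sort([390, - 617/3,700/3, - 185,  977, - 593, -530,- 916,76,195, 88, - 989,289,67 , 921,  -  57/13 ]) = [ - 989, - 916, - 593, - 530, -617/3, - 185, - 57/13,67,76,88, 195,700/3, 289,390, 921 , 977]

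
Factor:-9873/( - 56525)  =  3^2*5^( - 2)*7^( - 1)*17^( - 1)*19^( - 1)*1097^1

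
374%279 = 95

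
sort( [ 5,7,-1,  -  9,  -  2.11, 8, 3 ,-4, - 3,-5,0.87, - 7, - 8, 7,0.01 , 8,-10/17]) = [ -9, - 8, - 7, - 5,- 4, - 3, - 2.11,  -  1,-10/17,0.01, 0.87, 3,5,7,7,  8, 8 ] 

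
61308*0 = 0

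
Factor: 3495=3^1*5^1*233^1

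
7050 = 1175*6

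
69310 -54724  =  14586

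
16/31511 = 16/31511 = 0.00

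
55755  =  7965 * 7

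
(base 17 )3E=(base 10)65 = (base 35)1u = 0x41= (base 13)50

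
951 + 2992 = 3943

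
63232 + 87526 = 150758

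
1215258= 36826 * 33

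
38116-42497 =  - 4381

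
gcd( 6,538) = 2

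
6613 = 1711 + 4902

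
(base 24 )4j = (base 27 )47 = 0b1110011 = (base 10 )115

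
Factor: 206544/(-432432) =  - 3^( - 2) * 7^ (  -  1)*11^( - 1 )*331^1  =  - 331/693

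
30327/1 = 30327 = 30327.00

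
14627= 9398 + 5229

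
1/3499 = 1/3499=0.00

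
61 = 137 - 76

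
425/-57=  - 425/57 = - 7.46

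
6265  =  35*179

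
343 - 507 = -164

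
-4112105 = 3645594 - 7757699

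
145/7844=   145/7844 = 0.02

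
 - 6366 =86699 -93065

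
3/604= 3/604  =  0.00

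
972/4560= 81/380 = 0.21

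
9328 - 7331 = 1997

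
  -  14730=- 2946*5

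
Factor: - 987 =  - 3^1*7^1*47^1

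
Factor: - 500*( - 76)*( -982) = -2^5*5^3 * 19^1*491^1 = - 37316000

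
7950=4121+3829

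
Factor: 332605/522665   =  7/11 = 7^1*11^ ( -1 ) 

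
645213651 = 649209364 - 3995713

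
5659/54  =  5659/54 = 104.80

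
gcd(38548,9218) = 838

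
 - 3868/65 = - 3868/65 = - 59.51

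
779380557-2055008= 777325549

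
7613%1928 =1829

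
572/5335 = 52/485=0.11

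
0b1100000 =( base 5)341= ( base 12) 80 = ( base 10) 96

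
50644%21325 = 7994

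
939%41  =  37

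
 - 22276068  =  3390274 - 25666342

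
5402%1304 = 186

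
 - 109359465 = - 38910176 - 70449289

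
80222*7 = 561554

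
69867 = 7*9981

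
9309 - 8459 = 850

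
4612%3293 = 1319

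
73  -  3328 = - 3255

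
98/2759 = 98/2759 = 0.04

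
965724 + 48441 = 1014165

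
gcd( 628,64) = 4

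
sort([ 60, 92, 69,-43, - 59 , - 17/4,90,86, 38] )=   [-59, - 43, - 17/4, 38, 60,69,86, 90, 92]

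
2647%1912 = 735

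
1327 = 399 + 928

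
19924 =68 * 293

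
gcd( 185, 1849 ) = 1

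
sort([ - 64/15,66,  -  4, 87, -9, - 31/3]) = [ - 31/3, - 9, - 64/15, - 4,66,87]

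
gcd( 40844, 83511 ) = 1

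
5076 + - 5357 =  - 281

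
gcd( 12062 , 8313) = 163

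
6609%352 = 273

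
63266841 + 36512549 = 99779390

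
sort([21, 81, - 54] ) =[ - 54,21,81 ] 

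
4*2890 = 11560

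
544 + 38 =582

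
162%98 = 64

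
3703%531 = 517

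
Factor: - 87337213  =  -89^1 * 809^1*1213^1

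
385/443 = 385/443 = 0.87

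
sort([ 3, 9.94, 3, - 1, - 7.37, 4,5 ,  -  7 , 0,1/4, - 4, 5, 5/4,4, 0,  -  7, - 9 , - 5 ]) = [-9, - 7.37, - 7, - 7,-5,- 4,-1, 0,0, 1/4, 5/4, 3, 3, 4, 4,5, 5, 9.94]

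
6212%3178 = 3034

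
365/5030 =73/1006  =  0.07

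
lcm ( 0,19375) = 0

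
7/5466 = 7/5466 = 0.00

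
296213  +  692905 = 989118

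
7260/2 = 3630 = 3630.00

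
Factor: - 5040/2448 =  - 5^1*7^1*17^(-1 )  =  - 35/17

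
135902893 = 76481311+59421582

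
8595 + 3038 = 11633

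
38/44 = 19/22 =0.86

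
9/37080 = 1/4120 = 0.00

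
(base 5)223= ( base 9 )70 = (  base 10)63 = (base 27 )29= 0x3F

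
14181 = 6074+8107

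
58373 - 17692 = 40681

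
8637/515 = 8637/515 = 16.77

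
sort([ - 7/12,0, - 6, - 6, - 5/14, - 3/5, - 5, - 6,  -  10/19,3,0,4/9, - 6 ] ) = [ - 6,  -  6, - 6, - 6, - 5,-3/5, - 7/12 , - 10/19, - 5/14,0,0,4/9,3]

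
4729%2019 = 691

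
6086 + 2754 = 8840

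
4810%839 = 615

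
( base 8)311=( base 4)3021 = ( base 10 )201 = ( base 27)7C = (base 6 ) 533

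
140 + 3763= 3903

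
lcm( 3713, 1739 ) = 137381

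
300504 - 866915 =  - 566411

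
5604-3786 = 1818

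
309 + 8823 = 9132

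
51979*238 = 12371002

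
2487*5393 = 13412391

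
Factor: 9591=3^1*23^1*139^1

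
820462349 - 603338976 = 217123373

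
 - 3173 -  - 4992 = 1819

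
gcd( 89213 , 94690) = 1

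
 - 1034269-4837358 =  - 5871627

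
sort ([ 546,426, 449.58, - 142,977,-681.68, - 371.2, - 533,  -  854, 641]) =[-854, - 681.68, - 533,  -  371.2 , - 142,426, 449.58,546,641,977]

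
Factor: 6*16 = 96 = 2^5*3^1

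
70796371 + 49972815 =120769186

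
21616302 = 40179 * 538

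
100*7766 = 776600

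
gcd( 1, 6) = 1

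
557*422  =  235054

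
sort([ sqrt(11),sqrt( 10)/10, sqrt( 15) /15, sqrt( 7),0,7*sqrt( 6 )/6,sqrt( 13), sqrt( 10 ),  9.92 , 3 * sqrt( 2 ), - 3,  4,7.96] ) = [ - 3,0,sqrt(15 ) /15,sqrt ( 10 ) /10,sqrt( 7 ),  7*sqrt( 6) /6 , sqrt(10),sqrt( 11),sqrt( 13),4,3*sqrt (2),7.96, 9.92] 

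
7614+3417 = 11031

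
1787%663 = 461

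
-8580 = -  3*2860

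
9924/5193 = 3308/1731=1.91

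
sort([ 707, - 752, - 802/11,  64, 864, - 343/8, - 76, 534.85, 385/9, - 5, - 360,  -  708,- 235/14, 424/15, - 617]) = [ - 752, - 708, - 617,-360,-76 ,-802/11, - 343/8, - 235/14, - 5, 424/15 , 385/9,64, 534.85,707, 864 ] 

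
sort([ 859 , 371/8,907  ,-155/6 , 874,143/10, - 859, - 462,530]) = [ -859, - 462, - 155/6  ,  143/10,371/8,530, 859 , 874, 907]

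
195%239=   195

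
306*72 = 22032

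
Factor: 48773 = 17^1*19^1 * 151^1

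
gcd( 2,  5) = 1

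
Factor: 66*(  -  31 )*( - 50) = 2^2  *3^1*5^2*11^1*31^1 = 102300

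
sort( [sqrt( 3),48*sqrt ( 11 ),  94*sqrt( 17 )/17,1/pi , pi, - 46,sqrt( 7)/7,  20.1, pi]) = [-46,  1/pi, sqrt( 7)/7,sqrt ( 3 ) , pi, pi,  20.1,94*sqrt( 17 ) /17,  48*sqrt(11) ] 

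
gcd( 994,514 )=2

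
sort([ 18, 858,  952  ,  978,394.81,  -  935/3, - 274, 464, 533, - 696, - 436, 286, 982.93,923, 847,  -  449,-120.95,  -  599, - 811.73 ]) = [-811.73, - 696, - 599,  -  449,-436, - 935/3, - 274, - 120.95, 18 , 286, 394.81, 464, 533,847,  858, 923, 952 , 978, 982.93]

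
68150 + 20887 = 89037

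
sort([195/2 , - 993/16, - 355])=[- 355, - 993/16,195/2 ] 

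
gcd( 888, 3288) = 24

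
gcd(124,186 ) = 62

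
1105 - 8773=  - 7668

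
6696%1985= 741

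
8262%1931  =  538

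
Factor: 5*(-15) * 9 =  - 675  =  - 3^3 * 5^2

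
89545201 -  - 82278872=171824073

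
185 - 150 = 35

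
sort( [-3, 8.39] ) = [-3, 8.39 ]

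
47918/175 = 47918/175=273.82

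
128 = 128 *1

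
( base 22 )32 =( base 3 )2112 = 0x44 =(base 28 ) 2C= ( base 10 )68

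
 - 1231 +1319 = 88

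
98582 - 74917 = 23665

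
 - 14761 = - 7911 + -6850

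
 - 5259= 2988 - 8247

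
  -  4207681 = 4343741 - 8551422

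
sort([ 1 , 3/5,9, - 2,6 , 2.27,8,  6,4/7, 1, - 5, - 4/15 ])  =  [  -  5, - 2, - 4/15,4/7,  3/5,1, 1,2.27,6, 6,8,9]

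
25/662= 25/662= 0.04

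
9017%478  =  413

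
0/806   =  0  =  0.00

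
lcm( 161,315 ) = 7245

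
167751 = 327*513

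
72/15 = 4 + 4/5=4.80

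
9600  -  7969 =1631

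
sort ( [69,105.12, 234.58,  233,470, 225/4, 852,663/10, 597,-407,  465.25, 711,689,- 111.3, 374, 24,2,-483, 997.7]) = [-483, - 407,-111.3, 2, 24, 225/4, 663/10, 69, 105.12,233, 234.58,374, 465.25, 470, 597, 689,711,852, 997.7 ]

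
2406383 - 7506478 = -5100095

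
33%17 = 16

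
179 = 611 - 432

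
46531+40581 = 87112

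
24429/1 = 24429 =24429.00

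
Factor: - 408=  - 2^3*3^1*17^1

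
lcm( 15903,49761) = 1542591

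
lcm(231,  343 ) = 11319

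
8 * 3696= 29568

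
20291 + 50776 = 71067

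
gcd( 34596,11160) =1116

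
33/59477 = 3/5407=   0.00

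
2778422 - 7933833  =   - 5155411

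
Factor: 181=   181^1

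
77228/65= 1188  +  8/65 = 1188.12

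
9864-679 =9185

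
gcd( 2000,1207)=1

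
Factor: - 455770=-2^1*5^1 * 7^1*17^1 * 383^1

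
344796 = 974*354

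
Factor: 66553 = 66553^1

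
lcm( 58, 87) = 174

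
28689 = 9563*3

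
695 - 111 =584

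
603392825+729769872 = 1333162697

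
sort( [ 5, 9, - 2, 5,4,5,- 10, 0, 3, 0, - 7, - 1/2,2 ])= [ - 10, - 7, - 2, - 1/2,0,0,  2, 3,4,5,  5,5, 9]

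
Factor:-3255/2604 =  - 2^( - 2 ) * 5^1 =- 5/4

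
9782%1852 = 522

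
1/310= 1/310 = 0.00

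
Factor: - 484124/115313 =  -2^2 *11^( - 2)*127^1 =- 508/121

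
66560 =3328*20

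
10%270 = 10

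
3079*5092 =15678268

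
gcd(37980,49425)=15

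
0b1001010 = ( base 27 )2k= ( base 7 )134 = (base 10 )74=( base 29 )2g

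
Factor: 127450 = 2^1*5^2*2549^1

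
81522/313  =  260 +142/313 = 260.45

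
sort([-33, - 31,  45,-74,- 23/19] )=[ - 74, - 33, - 31, - 23/19, 45]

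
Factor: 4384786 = 2^1*7^1 *41^1*7639^1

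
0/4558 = 0 =0.00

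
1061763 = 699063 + 362700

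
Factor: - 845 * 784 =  - 662480 = - 2^4*5^1*7^2*13^2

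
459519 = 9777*47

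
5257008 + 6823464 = 12080472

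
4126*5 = 20630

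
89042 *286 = 25466012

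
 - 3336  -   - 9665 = 6329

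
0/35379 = 0 = 0.00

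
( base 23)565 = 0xae4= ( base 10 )2788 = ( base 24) 4k4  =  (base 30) 32s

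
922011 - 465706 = 456305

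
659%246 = 167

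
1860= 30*62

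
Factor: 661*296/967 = 195656/967= 2^3*37^1*661^1*967^( - 1)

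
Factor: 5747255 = 5^1*773^1*1487^1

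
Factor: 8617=7^1*1231^1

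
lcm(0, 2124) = 0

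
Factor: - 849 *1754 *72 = - 107218512=- 2^4*3^3*283^1  *877^1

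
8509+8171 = 16680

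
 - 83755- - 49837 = -33918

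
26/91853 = 26/91853 = 0.00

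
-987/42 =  - 47/2 = - 23.50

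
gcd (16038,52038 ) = 18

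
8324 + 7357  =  15681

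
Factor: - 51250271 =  - 683^1*75037^1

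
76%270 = 76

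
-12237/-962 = 12+693/962 = 12.72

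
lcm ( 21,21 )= 21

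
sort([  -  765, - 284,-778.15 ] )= [-778.15, - 765,-284 ]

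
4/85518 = 2/42759 = 0.00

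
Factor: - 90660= - 2^2 * 3^1 *5^1*1511^1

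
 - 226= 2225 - 2451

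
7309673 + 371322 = 7680995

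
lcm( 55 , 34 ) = 1870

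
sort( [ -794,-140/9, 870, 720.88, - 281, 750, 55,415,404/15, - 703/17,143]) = [ -794, - 281,-703/17, - 140/9, 404/15, 55 , 143, 415, 720.88, 750, 870]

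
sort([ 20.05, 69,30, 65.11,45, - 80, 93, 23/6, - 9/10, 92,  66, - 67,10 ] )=[ - 80, - 67,-9/10, 23/6,10,  20.05,30, 45, 65.11,  66,  69 , 92, 93] 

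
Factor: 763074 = 2^1*3^3 * 13^1 * 1087^1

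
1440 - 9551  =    -  8111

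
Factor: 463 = 463^1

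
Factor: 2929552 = 2^4*277^1 * 661^1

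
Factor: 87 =3^1*29^1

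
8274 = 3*2758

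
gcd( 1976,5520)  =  8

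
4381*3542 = 15517502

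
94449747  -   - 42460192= 136909939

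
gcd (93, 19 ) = 1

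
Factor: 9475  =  5^2 * 379^1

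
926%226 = 22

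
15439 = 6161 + 9278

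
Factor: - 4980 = -2^2*3^1*5^1*83^1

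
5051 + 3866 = 8917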